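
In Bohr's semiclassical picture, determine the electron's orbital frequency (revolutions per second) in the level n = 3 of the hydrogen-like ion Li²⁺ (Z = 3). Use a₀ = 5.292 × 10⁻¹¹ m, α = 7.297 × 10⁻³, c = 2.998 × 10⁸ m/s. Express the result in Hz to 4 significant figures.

2.193 × 10¹⁵ Hz

r = n²a₀/Z = 1.588 × 10⁻¹⁰ m, v = Zαc/n = 2.188 × 10⁶ m/s
f = v/(2πr) = 2.193 × 10¹⁵ Hz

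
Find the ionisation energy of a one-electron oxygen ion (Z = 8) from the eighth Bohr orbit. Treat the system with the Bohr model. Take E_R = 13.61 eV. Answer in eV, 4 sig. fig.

13.61 eV

E_n = −E_R·Z²/n² = −13.61 × 8²/8² eV = -13.61 eV
Ionisation energy = −E_n = 13.61 eV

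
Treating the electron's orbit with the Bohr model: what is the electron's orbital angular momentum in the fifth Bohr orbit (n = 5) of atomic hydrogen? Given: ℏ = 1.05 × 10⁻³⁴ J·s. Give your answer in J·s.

L_n = nℏ = 5 × 1.05 × 10⁻³⁴ = 5.25 × 10⁻³⁴ J·s

5.25 × 10⁻³⁴ J·s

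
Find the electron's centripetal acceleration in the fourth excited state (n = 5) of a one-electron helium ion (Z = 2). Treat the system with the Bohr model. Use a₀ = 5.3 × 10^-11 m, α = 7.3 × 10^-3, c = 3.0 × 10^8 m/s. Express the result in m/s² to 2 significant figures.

1.2 × 10^21 m/s²

r = n²a₀/Z = 6.6 × 10^-10 m, v = Zαc/n = 8.8 × 10^5 m/s
a = v²/r = (8.8 × 10^5)² / 6.6 × 10^-10 = 1.2 × 10^21 m/s²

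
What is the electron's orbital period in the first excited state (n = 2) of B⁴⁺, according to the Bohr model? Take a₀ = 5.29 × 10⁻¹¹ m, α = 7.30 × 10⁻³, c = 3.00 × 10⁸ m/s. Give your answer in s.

r = n²a₀/Z = 2²·5.29 × 10⁻¹¹/5 = 4.23 × 10⁻¹¹ m
v = Zαc/n = 5·0.00730·3.00 × 10⁸/2 = 5.47 × 10⁶ m/s
T = 2πr/v = 4.86 × 10⁻¹⁷ s

4.86 × 10⁻¹⁷ s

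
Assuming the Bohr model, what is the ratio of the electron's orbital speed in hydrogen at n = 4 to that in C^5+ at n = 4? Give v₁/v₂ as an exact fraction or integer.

1/6

v ∝ Z^1 · n^-1
v₁/v₂ = (1/6)^1 · (4/4)^-1 = 1/6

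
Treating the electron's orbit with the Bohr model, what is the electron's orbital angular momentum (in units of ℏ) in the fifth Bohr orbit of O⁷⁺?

5

L_n = nℏ, so L/ℏ = n = 5.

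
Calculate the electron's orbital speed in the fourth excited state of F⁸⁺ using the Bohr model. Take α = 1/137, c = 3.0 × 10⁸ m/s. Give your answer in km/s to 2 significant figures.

3900 km/s

v_n = Zαc/n = 9 × 0.0073 × 3.0 × 10⁸ / 5
    = 3900 km/s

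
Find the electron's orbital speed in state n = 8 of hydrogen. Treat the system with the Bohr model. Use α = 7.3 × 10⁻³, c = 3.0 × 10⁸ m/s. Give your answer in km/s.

v_n = Zαc/n = 1 × 0.0073 × 3.0 × 10⁸ / 8
    = 270 km/s

270 km/s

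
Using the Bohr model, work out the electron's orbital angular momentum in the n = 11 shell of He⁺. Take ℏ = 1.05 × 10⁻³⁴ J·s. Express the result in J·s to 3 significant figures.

L_n = nℏ = 11 × 1.05 × 10⁻³⁴ = 1.16 × 10⁻³³ J·s

1.16 × 10⁻³³ J·s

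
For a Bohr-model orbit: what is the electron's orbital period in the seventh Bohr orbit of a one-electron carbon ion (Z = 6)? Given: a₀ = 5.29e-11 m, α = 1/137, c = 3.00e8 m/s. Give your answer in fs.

r = n²a₀/Z = 7²·5.29e-11/6 = 4.32e-10 m
v = Zαc/n = 6·0.00730·3.00e8/7 = 1.88e6 m/s
T = 2πr/v = 1.45e-15 s = 1.45 fs

1.45 fs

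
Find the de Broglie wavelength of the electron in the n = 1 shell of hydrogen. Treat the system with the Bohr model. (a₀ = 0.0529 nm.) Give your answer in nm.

The Bohr quantisation condition is nλ = 2πr_n.
r_n = n²a₀/Z = 0.0529 nm
λ = 2πr_n/n = 2π·0.0529/1 = 0.332 nm

0.332 nm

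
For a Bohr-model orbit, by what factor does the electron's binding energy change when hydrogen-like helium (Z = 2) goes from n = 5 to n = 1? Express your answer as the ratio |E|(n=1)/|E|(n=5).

25

|E| ∝ Z^2 · n^-2; with Z fixed, |E| ∝ n^-2.
|E|(n=1)/|E|(n=5) = (1/5)^-2 = 25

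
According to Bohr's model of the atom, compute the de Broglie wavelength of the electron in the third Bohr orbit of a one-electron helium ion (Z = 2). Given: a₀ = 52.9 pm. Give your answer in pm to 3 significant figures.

499 pm

The Bohr quantisation condition is nλ = 2πr_n.
r_n = n²a₀/Z = 238 pm
λ = 2πr_n/n = 2π·238/3 = 499 pm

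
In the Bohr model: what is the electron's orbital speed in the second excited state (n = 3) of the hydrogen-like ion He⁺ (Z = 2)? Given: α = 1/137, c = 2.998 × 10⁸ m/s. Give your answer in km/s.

v_n = Zαc/n = 2 × 0.007299 × 2.998 × 10⁸ / 3
    = 1459 km/s

1459 km/s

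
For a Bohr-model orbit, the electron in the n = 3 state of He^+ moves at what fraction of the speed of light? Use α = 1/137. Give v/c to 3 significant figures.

v_n = Zαc/n, so v/c = Zα/n = 2 × 0.00730 / 3 = 0.00487

0.00487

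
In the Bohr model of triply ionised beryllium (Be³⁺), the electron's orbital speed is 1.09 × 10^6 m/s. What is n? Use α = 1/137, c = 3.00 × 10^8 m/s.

v_n = Zαc/n ⇒ n = Zαc/v = 4 × 0.00730 × 3.00 × 10^8 / 1.09 × 10^6 ≈ 8.04
n = 8

8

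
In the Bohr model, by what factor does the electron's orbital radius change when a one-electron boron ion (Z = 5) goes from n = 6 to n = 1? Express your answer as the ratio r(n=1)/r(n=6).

1/36

r ∝ Z^-1 · n^2; with Z fixed, r ∝ n^2.
r(n=1)/r(n=6) = (1/6)^2 = 1/36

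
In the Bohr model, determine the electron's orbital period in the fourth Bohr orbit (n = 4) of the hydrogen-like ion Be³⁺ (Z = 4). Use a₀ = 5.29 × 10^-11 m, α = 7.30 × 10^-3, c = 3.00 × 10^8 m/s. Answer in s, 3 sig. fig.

6.07 × 10^-16 s

r = n²a₀/Z = 4²·5.29 × 10^-11/4 = 2.12 × 10^-10 m
v = Zαc/n = 4·0.00730·3.00 × 10^8/4 = 2.19 × 10^6 m/s
T = 2πr/v = 6.07 × 10^-16 s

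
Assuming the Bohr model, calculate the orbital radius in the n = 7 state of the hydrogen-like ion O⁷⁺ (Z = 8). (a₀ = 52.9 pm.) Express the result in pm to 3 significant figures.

324 pm

r_n = n²a₀/Z = 7² × 52.9 / 8
    = 49 × 52.9 / 8 = 324 pm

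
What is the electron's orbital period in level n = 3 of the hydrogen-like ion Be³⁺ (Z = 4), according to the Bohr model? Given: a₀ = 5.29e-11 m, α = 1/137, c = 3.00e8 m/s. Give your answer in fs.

r = n²a₀/Z = 3²·5.29e-11/4 = 1.19e-10 m
v = Zαc/n = 4·0.00730·3.00e8/3 = 2.92e6 m/s
T = 2πr/v = 2.56e-16 s = 0.256 fs

0.256 fs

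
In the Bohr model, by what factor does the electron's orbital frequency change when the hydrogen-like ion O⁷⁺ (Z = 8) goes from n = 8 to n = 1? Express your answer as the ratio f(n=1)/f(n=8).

f ∝ Z^2 · n^-3; with Z fixed, f ∝ n^-3.
f(n=1)/f(n=8) = (1/8)^-3 = 512

512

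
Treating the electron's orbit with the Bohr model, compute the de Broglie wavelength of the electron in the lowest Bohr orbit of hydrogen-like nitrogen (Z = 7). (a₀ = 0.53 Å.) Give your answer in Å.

0.48 Å

The Bohr quantisation condition is nλ = 2πr_n.
r_n = n²a₀/Z = 0.076 Å
λ = 2πr_n/n = 2π·0.076/1 = 0.48 Å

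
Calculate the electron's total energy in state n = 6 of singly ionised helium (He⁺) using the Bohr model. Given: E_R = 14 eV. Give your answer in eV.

E_n = −E_R·Z²/n² = −14 × 2²/6² = -1.6 eV

-1.6 eV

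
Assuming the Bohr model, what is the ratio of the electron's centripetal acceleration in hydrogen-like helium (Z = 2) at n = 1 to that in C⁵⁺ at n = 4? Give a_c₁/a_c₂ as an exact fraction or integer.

a_c ∝ Z^3 · n^-4
a_c₁/a_c₂ = (2/6)^3 · (1/4)^-4 = 256/27

256/27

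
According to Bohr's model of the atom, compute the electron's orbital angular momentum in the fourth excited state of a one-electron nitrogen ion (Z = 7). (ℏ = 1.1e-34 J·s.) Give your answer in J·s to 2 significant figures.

5.5e-34 J·s

L_n = nℏ = 5 × 1.1e-34 = 5.5e-34 J·s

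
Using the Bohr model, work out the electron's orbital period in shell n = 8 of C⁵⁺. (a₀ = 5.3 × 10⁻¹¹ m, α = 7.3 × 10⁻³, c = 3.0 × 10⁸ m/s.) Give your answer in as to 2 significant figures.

r = n²a₀/Z = 8²·5.3 × 10⁻¹¹/6 = 5.7 × 10⁻¹⁰ m
v = Zαc/n = 6·0.0073·3.0 × 10⁸/8 = 1.6 × 10⁶ m/s
T = 2πr/v = 2.2 × 10⁻¹⁵ s = 2200 as

2200 as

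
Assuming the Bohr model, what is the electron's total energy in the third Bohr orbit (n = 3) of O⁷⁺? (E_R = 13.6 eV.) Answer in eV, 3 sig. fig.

-96.7 eV

E_n = −E_R·Z²/n² = −13.6 × 8²/3² = -96.7 eV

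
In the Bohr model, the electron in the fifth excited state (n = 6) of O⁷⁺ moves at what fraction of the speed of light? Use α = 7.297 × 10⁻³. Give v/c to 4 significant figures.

0.009729

v_n = Zαc/n, so v/c = Zα/n = 8 × 0.007297 / 6 = 0.009729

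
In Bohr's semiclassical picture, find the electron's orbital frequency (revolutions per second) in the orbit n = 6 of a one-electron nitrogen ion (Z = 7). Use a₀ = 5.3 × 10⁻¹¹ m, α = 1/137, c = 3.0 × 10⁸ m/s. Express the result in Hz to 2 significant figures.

1.5 × 10¹⁵ Hz

r = n²a₀/Z = 2.7 × 10⁻¹⁰ m, v = Zαc/n = 2.6 × 10⁶ m/s
f = v/(2πr) = 1.5 × 10¹⁵ Hz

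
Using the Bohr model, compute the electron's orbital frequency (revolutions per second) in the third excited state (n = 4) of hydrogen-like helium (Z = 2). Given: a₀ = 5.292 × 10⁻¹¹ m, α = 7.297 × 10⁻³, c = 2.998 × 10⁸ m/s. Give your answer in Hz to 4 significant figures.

4.112 × 10¹⁴ Hz

r = n²a₀/Z = 4.234 × 10⁻¹⁰ m, v = Zαc/n = 1.094 × 10⁶ m/s
f = v/(2πr) = 4.112 × 10¹⁴ Hz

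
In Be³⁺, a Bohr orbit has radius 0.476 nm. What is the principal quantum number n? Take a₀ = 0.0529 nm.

6

r_n = n²a₀/Z ⇒ n² = rZ/a₀ = 0.476 × 4 / 0.0529 ≈ 35.99
n = 6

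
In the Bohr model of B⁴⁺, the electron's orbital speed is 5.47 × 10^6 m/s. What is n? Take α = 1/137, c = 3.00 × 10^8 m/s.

v_n = Zαc/n ⇒ n = Zαc/v = 5 × 0.00730 × 3.00 × 10^8 / 5.47 × 10^6 ≈ 2.00
n = 2

2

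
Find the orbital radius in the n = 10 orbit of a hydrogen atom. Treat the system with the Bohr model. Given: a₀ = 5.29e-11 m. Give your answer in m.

r_n = n²a₀/Z = 10² × 5.29e-11 / 1
    = 100 × 5.29e-11 / 1 = 5.29e-9 m

5.29e-9 m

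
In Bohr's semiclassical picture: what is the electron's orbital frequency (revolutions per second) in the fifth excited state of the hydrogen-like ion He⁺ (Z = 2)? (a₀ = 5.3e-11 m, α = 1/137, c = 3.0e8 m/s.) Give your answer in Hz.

1.2e14 Hz

r = n²a₀/Z = 9.5e-10 m, v = Zαc/n = 7.3e5 m/s
f = v/(2πr) = 1.2e14 Hz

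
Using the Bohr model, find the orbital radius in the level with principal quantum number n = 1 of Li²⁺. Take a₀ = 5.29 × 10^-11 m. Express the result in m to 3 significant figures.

r_n = n²a₀/Z = 1² × 5.29 × 10^-11 / 3
    = 1 × 5.29 × 10^-11 / 3 = 1.76 × 10^-11 m

1.76 × 10^-11 m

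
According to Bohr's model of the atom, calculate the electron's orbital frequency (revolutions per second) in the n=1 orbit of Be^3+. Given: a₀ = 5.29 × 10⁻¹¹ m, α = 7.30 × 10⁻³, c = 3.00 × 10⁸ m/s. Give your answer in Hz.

1.05 × 10¹⁷ Hz

r = n²a₀/Z = 1.32 × 10⁻¹¹ m, v = Zαc/n = 8.76 × 10⁶ m/s
f = v/(2πr) = 1.05 × 10¹⁷ Hz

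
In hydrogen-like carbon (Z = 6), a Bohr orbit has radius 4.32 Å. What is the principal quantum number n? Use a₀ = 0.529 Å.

r_n = n²a₀/Z ⇒ n² = rZ/a₀ = 4.32 × 6 / 0.529 ≈ 49.00
n = 7

7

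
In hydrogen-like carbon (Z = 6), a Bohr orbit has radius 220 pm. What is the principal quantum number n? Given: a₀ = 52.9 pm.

5

r_n = n²a₀/Z ⇒ n² = rZ/a₀ = 220 × 6 / 52.9 ≈ 24.95
n = 5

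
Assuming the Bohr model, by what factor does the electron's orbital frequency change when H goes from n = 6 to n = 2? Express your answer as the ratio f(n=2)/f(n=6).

27

f ∝ Z^2 · n^-3; with Z fixed, f ∝ n^-3.
f(n=2)/f(n=6) = (2/6)^-3 = 27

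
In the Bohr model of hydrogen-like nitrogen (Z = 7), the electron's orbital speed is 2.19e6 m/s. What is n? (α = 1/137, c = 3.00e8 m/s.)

v_n = Zαc/n ⇒ n = Zαc/v = 7 × 0.00730 × 3.00e8 / 2.19e6 ≈ 7.00
n = 7

7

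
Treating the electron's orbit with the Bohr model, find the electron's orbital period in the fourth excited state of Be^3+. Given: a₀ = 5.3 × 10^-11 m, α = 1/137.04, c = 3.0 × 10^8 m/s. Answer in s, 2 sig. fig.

1.2 × 10^-15 s

r = n²a₀/Z = 5²·5.3 × 10^-11/4 = 3.3 × 10^-10 m
v = Zαc/n = 4·0.0073·3.0 × 10^8/5 = 1.8 × 10^6 m/s
T = 2πr/v = 1.2 × 10^-15 s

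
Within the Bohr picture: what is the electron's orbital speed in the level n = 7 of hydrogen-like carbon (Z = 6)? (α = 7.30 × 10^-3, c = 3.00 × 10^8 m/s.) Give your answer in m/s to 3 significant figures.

v_n = Zαc/n = 6 × 0.00730 × 3.00 × 10^8 / 7
    = 1.88 × 10^6 m/s

1.88 × 10^6 m/s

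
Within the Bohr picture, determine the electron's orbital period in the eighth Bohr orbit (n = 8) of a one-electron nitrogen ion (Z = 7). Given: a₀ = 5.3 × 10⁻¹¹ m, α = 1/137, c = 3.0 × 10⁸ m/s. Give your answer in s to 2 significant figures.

r = n²a₀/Z = 8²·5.3 × 10⁻¹¹/7 = 4.8 × 10⁻¹⁰ m
v = Zαc/n = 7·0.0073·3.0 × 10⁸/8 = 1.9 × 10⁶ m/s
T = 2πr/v = 1.6 × 10⁻¹⁵ s

1.6 × 10⁻¹⁵ s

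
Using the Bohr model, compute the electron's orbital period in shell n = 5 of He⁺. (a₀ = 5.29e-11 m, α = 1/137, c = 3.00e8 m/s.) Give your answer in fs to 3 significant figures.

4.74 fs

r = n²a₀/Z = 5²·5.29e-11/2 = 6.61e-10 m
v = Zαc/n = 2·0.00730·3.00e8/5 = 8.76e5 m/s
T = 2πr/v = 4.74e-15 s = 4.74 fs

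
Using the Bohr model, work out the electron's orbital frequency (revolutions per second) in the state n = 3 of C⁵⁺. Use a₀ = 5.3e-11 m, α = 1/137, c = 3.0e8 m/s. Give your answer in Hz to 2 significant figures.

8.8e15 Hz

r = n²a₀/Z = 8.0e-11 m, v = Zαc/n = 4.4e6 m/s
f = v/(2πr) = 8.8e15 Hz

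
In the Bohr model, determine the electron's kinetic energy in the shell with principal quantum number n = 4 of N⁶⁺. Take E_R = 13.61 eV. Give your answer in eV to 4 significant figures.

41.68 eV

For a Coulomb orbit the virial theorem gives K = −E_n.
E_n = −E_R·Z²/n², so K = E_R·Z²/n² = 13.61 × 7²/4² = 41.68 eV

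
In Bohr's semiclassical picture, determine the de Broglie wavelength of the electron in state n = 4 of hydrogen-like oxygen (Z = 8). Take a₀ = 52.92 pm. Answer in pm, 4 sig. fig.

166.3 pm

The Bohr quantisation condition is nλ = 2πr_n.
r_n = n²a₀/Z = 105.8 pm
λ = 2πr_n/n = 2π·105.8/4 = 166.3 pm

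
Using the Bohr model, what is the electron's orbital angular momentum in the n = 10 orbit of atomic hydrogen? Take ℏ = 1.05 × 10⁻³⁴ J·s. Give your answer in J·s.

L_n = nℏ = 10 × 1.05 × 10⁻³⁴ = 1.05 × 10⁻³³ J·s

1.05 × 10⁻³³ J·s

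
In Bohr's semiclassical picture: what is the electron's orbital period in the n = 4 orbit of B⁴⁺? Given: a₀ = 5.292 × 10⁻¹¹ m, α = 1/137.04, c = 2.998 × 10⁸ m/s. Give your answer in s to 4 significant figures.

3.891 × 10⁻¹⁶ s

r = n²a₀/Z = 4²·5.292 × 10⁻¹¹/5 = 1.693 × 10⁻¹⁰ m
v = Zαc/n = 5·0.007297·2.998 × 10⁸/4 = 2.735 × 10⁶ m/s
T = 2πr/v = 3.891 × 10⁻¹⁶ s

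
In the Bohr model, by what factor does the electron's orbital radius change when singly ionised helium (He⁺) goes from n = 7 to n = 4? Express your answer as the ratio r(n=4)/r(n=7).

r ∝ Z^-1 · n^2; with Z fixed, r ∝ n^2.
r(n=4)/r(n=7) = (4/7)^2 = 16/49

16/49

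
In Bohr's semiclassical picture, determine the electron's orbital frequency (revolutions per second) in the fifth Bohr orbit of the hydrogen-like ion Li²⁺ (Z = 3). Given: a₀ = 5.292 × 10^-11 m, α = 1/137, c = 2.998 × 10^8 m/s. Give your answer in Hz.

r = n²a₀/Z = 4.410 × 10^-10 m, v = Zαc/n = 1.313 × 10^6 m/s
f = v/(2πr) = 4.739 × 10^14 Hz

4.739 × 10^14 Hz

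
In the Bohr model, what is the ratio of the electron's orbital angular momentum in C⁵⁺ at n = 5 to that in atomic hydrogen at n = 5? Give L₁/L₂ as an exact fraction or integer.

L = nℏ is independent of Z.
L₁/L₂ = n₁/n₂ = 5/5 = 1

1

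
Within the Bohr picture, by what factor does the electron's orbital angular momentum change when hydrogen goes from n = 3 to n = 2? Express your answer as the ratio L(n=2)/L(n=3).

2/3

L = nℏ depends only on n, so L ∝ n.
L(n=2)/L(n=3) = (2/3)^1 = 2/3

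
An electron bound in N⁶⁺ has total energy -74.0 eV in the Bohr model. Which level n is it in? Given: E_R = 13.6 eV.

E_n = −E_R Z²/n² ⇒ n² = E_R Z²/(−E_n) = 13.6 × 7² / 74.0 ≈ 9.01
n = 3

3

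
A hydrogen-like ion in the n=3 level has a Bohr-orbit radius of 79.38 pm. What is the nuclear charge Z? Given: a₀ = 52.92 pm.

6

r_n = n²a₀/Z ⇒ Z = n²a₀/r = 3² × 52.92 / 79.38 ≈ 6.00
Z = 6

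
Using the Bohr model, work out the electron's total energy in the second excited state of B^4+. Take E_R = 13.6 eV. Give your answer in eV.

E_n = −E_R·Z²/n² = −13.6 × 5²/3² = -37.8 eV

-37.8 eV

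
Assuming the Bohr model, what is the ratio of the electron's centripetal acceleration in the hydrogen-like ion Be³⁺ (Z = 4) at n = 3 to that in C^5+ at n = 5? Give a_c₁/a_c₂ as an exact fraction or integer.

5000/2187

a_c ∝ Z^3 · n^-4
a_c₁/a_c₂ = (4/6)^3 · (3/5)^-4 = 5000/2187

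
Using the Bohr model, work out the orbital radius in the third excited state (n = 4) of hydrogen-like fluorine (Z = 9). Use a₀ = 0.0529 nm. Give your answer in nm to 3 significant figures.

0.0940 nm

r_n = n²a₀/Z = 4² × 0.0529 / 9
    = 16 × 0.0529 / 9 = 0.0940 nm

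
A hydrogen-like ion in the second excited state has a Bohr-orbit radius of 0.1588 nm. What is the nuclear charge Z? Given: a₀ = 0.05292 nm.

3

r_n = n²a₀/Z ⇒ Z = n²a₀/r = 3² × 0.05292 / 0.1588 ≈ 3.00
Z = 3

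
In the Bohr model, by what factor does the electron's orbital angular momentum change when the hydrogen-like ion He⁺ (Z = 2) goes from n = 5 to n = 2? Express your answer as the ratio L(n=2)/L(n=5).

L = nℏ depends only on n, so L ∝ n.
L(n=2)/L(n=5) = (2/5)^1 = 2/5

2/5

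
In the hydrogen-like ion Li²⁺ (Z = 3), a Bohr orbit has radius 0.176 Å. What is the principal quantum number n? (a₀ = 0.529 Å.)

r_n = n²a₀/Z ⇒ n² = rZ/a₀ = 0.176 × 3 / 0.529 ≈ 1.00
n = 1

1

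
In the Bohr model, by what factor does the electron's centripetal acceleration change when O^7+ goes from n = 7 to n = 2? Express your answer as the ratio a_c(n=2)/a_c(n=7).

a_c ∝ Z^3 · n^-4; with Z fixed, a_c ∝ n^-4.
a_c(n=2)/a_c(n=7) = (2/7)^-4 = 2401/16

2401/16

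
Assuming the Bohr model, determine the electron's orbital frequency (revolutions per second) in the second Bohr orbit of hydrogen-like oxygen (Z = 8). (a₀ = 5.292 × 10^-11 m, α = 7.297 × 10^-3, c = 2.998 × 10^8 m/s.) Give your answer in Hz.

r = n²a₀/Z = 2.646 × 10^-11 m, v = Zαc/n = 8.751 × 10^6 m/s
f = v/(2πr) = 5.263 × 10^16 Hz

5.263 × 10^16 Hz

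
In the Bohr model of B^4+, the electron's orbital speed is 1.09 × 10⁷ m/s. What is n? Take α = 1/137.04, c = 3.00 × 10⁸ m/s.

v_n = Zαc/n ⇒ n = Zαc/v = 5 × 0.00730 × 3.00 × 10⁸ / 1.09 × 10⁷ ≈ 1.00
n = 1

1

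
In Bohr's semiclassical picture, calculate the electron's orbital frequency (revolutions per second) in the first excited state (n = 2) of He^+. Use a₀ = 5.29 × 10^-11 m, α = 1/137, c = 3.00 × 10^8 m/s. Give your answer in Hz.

r = n²a₀/Z = 1.06 × 10^-10 m, v = Zαc/n = 2.19 × 10^6 m/s
f = v/(2πr) = 3.29 × 10^15 Hz

3.29 × 10^15 Hz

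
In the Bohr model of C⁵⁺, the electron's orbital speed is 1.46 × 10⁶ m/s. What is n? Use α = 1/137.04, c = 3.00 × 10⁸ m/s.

v_n = Zαc/n ⇒ n = Zαc/v = 6 × 0.00730 × 3.00 × 10⁸ / 1.46 × 10⁶ ≈ 9.00
n = 9

9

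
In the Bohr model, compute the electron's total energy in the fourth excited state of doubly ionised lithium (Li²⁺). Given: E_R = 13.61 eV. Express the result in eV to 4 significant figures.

E_n = −E_R·Z²/n² = −13.61 × 3²/5² = -4.900 eV

-4.900 eV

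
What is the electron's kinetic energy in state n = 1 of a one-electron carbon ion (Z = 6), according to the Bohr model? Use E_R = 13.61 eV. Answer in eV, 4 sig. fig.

490.0 eV

For a Coulomb orbit the virial theorem gives K = −E_n.
E_n = −E_R·Z²/n², so K = E_R·Z²/n² = 13.61 × 6²/1² = 490.0 eV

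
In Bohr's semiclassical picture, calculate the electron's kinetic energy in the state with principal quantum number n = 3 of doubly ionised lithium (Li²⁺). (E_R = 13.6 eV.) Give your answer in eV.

13.6 eV

For a Coulomb orbit the virial theorem gives K = −E_n.
E_n = −E_R·Z²/n², so K = E_R·Z²/n² = 13.6 × 3²/3² = 13.6 eV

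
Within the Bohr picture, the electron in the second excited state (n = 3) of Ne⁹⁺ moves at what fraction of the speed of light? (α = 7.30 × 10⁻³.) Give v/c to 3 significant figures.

v_n = Zαc/n, so v/c = Zα/n = 10 × 0.00730 / 3 = 0.0243

0.0243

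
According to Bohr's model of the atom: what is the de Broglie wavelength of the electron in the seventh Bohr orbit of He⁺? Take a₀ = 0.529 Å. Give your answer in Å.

The Bohr quantisation condition is nλ = 2πr_n.
r_n = n²a₀/Z = 13.0 Å
λ = 2πr_n/n = 2π·13.0/7 = 11.6 Å

11.6 Å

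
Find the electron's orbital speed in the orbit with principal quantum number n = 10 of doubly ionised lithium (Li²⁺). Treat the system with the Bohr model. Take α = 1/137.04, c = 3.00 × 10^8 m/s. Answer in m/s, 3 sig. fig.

v_n = Zαc/n = 3 × 0.00730 × 3.00 × 10^8 / 10
    = 6.57 × 10^5 m/s

6.57 × 10^5 m/s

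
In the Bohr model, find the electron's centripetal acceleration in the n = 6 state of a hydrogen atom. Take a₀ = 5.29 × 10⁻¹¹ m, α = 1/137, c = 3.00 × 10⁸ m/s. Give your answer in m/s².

6.99 × 10¹⁹ m/s²

r = n²a₀/Z = 1.90 × 10⁻⁹ m, v = Zαc/n = 3.65 × 10⁵ m/s
a = v²/r = (3.65 × 10⁵)² / 1.90 × 10⁻⁹ = 6.99 × 10¹⁹ m/s²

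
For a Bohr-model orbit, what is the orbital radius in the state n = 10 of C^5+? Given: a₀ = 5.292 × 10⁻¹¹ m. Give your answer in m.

r_n = n²a₀/Z = 10² × 5.292 × 10⁻¹¹ / 6
    = 100 × 5.292 × 10⁻¹¹ / 6 = 8.820 × 10⁻¹⁰ m

8.820 × 10⁻¹⁰ m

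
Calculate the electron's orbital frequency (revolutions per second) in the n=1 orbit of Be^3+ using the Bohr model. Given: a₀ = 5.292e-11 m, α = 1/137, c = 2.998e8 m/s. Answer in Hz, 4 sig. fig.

r = n²a₀/Z = 1.323e-11 m, v = Zαc/n = 8.753e6 m/s
f = v/(2πr) = 1.053e17 Hz

1.053e17 Hz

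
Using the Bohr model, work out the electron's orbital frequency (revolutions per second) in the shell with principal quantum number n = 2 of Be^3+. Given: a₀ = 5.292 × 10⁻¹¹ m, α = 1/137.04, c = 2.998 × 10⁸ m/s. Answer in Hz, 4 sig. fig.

r = n²a₀/Z = 5.292 × 10⁻¹¹ m, v = Zαc/n = 4.375 × 10⁶ m/s
f = v/(2πr) = 1.316 × 10¹⁶ Hz

1.316 × 10¹⁶ Hz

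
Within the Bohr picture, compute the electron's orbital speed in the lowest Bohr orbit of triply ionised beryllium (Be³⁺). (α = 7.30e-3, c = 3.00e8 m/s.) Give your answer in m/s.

v_n = Zαc/n = 4 × 0.00730 × 3.00e8 / 1
    = 8.76e6 m/s

8.76e6 m/s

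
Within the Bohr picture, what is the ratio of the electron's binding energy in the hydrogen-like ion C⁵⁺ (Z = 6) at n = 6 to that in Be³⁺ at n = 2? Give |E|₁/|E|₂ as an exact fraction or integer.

|E| ∝ Z^2 · n^-2
|E|₁/|E|₂ = (6/4)^2 · (6/2)^-2 = 1/4

1/4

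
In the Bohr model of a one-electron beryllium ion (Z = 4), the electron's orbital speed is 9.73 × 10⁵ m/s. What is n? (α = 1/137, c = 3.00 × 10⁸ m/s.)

9

v_n = Zαc/n ⇒ n = Zαc/v = 4 × 0.00730 × 3.00 × 10⁸ / 9.73 × 10⁵ ≈ 9.00
n = 9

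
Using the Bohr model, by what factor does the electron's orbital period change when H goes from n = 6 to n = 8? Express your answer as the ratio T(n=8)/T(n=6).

T ∝ Z^-2 · n^3; with Z fixed, T ∝ n^3.
T(n=8)/T(n=6) = (8/6)^3 = 64/27

64/27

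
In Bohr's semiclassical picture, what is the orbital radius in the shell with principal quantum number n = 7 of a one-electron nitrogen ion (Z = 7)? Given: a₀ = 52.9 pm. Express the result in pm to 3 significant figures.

r_n = n²a₀/Z = 7² × 52.9 / 7
    = 49 × 52.9 / 7 = 370 pm

370 pm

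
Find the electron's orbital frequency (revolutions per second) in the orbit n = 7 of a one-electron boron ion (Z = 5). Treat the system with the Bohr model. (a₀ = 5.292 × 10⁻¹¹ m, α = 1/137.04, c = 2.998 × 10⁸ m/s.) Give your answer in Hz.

4.795 × 10¹⁴ Hz

r = n²a₀/Z = 5.186 × 10⁻¹⁰ m, v = Zαc/n = 1.563 × 10⁶ m/s
f = v/(2πr) = 4.795 × 10¹⁴ Hz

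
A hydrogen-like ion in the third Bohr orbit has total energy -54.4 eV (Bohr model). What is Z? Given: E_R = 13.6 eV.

E_n = −E_R Z²/n² ⇒ Z² = −E_n n²/E_R = 54.4 × 3² / 13.6 ≈ 36.00
Z = 6

6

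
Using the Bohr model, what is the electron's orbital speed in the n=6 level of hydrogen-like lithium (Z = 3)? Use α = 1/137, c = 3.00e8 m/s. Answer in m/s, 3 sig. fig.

1.09e6 m/s

v_n = Zαc/n = 3 × 0.00730 × 3.00e8 / 6
    = 1.09e6 m/s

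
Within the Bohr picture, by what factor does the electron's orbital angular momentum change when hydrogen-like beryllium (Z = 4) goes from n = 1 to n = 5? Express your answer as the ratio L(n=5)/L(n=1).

L = nℏ depends only on n, so L ∝ n.
L(n=5)/L(n=1) = (5/1)^1 = 5

5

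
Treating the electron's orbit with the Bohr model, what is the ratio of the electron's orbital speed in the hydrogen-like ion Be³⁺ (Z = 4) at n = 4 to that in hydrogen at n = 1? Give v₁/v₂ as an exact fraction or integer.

1

v ∝ Z^1 · n^-1
v₁/v₂ = (4/1)^1 · (4/1)^-1 = 1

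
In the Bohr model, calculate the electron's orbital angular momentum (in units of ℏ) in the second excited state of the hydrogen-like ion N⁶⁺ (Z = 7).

3

L_n = nℏ, so L/ℏ = n = 3.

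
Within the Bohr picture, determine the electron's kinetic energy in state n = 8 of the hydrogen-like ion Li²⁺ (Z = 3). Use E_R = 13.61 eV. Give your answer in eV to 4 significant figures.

For a Coulomb orbit the virial theorem gives K = −E_n.
E_n = −E_R·Z²/n², so K = E_R·Z²/n² = 13.61 × 3²/8² = 1.914 eV

1.914 eV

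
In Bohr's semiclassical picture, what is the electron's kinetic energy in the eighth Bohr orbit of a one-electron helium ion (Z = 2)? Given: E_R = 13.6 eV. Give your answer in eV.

0.850 eV

For a Coulomb orbit the virial theorem gives K = −E_n.
E_n = −E_R·Z²/n², so K = E_R·Z²/n² = 13.6 × 2²/8² = 0.850 eV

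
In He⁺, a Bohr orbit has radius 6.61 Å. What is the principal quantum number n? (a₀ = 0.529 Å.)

r_n = n²a₀/Z ⇒ n² = rZ/a₀ = 6.61 × 2 / 0.529 ≈ 24.99
n = 5

5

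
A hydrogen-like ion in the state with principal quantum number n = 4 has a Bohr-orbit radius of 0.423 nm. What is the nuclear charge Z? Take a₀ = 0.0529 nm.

r_n = n²a₀/Z ⇒ Z = n²a₀/r = 4² × 0.0529 / 0.423 ≈ 2.00
Z = 2

2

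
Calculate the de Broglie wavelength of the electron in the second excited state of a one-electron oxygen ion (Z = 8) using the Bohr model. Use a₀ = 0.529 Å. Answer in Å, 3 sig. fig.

The Bohr quantisation condition is nλ = 2πr_n.
r_n = n²a₀/Z = 0.595 Å
λ = 2πr_n/n = 2π·0.595/3 = 1.25 Å

1.25 Å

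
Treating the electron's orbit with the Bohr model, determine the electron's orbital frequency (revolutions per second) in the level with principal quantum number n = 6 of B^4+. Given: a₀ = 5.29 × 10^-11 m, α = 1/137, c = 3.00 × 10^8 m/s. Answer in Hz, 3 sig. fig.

7.63 × 10^14 Hz

r = n²a₀/Z = 3.81 × 10^-10 m, v = Zαc/n = 1.82 × 10^6 m/s
f = v/(2πr) = 7.63 × 10^14 Hz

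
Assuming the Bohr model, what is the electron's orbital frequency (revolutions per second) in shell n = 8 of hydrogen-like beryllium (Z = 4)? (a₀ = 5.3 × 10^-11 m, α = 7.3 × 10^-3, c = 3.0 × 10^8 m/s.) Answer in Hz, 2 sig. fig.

r = n²a₀/Z = 8.5 × 10^-10 m, v = Zαc/n = 1.1 × 10^6 m/s
f = v/(2πr) = 2.1 × 10^14 Hz

2.1 × 10^14 Hz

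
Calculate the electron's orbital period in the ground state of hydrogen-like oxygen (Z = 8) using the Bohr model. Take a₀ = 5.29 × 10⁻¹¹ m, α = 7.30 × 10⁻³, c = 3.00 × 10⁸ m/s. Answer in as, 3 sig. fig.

2.37 as

r = n²a₀/Z = 1²·5.29 × 10⁻¹¹/8 = 6.61 × 10⁻¹² m
v = Zαc/n = 8·0.00730·3.00 × 10⁸/1 = 1.75 × 10⁷ m/s
T = 2πr/v = 2.37 × 10⁻¹⁸ s = 2.37 as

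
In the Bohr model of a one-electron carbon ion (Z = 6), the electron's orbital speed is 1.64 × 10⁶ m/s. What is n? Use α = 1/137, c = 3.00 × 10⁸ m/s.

8

v_n = Zαc/n ⇒ n = Zαc/v = 6 × 0.00730 × 3.00 × 10⁸ / 1.64 × 10⁶ ≈ 8.01
n = 8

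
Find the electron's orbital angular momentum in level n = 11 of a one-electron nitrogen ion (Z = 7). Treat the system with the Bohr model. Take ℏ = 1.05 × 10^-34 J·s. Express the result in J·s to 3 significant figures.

L_n = nℏ = 11 × 1.05 × 10^-34 = 1.16 × 10^-33 J·s

1.16 × 10^-33 J·s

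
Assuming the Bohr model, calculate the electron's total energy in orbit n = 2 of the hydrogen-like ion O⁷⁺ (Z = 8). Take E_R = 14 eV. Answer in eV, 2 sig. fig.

E_n = −E_R·Z²/n² = −14 × 8²/2² = -220 eV

-220 eV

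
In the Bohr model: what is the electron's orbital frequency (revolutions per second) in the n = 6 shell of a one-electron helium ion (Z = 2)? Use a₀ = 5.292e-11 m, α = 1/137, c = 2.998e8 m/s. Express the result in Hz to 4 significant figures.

1.219e14 Hz

r = n²a₀/Z = 9.526e-10 m, v = Zαc/n = 7.294e5 m/s
f = v/(2πr) = 1.219e14 Hz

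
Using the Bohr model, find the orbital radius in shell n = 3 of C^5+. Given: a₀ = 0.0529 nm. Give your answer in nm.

0.0794 nm

r_n = n²a₀/Z = 3² × 0.0529 / 6
    = 9 × 0.0529 / 6 = 0.0794 nm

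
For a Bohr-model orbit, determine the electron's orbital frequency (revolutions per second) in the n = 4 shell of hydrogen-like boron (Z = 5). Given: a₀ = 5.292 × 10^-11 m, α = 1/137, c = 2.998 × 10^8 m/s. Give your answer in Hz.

2.571 × 10^15 Hz

r = n²a₀/Z = 1.693 × 10^-10 m, v = Zαc/n = 2.735 × 10^6 m/s
f = v/(2πr) = 2.571 × 10^15 Hz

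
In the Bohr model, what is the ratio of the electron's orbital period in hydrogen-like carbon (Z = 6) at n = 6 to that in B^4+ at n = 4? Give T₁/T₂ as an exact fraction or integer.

T ∝ Z^-2 · n^3
T₁/T₂ = (6/5)^-2 · (6/4)^3 = 75/32

75/32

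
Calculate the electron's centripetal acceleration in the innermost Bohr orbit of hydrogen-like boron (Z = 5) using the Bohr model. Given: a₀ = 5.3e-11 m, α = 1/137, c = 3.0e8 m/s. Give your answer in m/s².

1.1e25 m/s²

r = n²a₀/Z = 1.1e-11 m, v = Zαc/n = 1.1e7 m/s
a = v²/r = (1.1e7)² / 1.1e-11 = 1.1e25 m/s²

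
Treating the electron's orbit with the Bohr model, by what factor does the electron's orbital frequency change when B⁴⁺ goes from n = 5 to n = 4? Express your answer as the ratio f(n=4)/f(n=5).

125/64

f ∝ Z^2 · n^-3; with Z fixed, f ∝ n^-3.
f(n=4)/f(n=5) = (4/5)^-3 = 125/64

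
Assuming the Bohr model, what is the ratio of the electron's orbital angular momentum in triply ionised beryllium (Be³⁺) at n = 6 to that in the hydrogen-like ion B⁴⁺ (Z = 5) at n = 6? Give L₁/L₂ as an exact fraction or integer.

L = nℏ is independent of Z.
L₁/L₂ = n₁/n₂ = 6/6 = 1

1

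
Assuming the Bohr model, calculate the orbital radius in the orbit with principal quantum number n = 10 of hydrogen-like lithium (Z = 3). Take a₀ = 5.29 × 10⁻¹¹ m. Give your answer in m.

r_n = n²a₀/Z = 10² × 5.29 × 10⁻¹¹ / 3
    = 100 × 5.29 × 10⁻¹¹ / 3 = 1.76 × 10⁻⁹ m

1.76 × 10⁻⁹ m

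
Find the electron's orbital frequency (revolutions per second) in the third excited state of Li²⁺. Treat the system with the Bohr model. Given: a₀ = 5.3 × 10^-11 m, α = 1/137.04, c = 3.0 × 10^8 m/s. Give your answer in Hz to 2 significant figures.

9.2 × 10^14 Hz

r = n²a₀/Z = 2.8 × 10^-10 m, v = Zαc/n = 1.6 × 10^6 m/s
f = v/(2πr) = 9.2 × 10^14 Hz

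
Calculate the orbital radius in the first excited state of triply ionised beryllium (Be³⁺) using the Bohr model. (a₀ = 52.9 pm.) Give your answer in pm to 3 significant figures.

r_n = n²a₀/Z = 2² × 52.9 / 4
    = 4 × 52.9 / 4 = 52.9 pm

52.9 pm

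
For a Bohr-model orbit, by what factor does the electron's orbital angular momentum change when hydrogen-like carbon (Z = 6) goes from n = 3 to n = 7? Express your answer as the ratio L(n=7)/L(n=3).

L = nℏ depends only on n, so L ∝ n.
L(n=7)/L(n=3) = (7/3)^1 = 7/3

7/3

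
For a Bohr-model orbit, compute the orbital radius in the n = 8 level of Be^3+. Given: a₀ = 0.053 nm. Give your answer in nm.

0.85 nm

r_n = n²a₀/Z = 8² × 0.053 / 4
    = 64 × 0.053 / 4 = 0.85 nm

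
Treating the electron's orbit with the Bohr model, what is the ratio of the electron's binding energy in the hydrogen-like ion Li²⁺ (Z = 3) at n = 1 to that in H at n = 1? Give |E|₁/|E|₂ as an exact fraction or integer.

9

|E| ∝ Z^2 · n^-2
|E|₁/|E|₂ = (3/1)^2 · (1/1)^-2 = 9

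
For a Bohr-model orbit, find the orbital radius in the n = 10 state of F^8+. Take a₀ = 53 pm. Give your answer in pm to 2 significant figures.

r_n = n²a₀/Z = 10² × 53 / 9
    = 100 × 53 / 9 = 590 pm

590 pm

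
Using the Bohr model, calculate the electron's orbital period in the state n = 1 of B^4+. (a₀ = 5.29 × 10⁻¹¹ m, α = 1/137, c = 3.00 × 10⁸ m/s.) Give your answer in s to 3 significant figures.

6.07 × 10⁻¹⁸ s

r = n²a₀/Z = 1²·5.29 × 10⁻¹¹/5 = 1.06 × 10⁻¹¹ m
v = Zαc/n = 5·0.00730·3.00 × 10⁸/1 = 1.09 × 10⁷ m/s
T = 2πr/v = 6.07 × 10⁻¹⁸ s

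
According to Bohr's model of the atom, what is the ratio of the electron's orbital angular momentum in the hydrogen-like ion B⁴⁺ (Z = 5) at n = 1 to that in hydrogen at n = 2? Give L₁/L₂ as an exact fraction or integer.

L = nℏ is independent of Z.
L₁/L₂ = n₁/n₂ = 1/2 = 1/2

1/2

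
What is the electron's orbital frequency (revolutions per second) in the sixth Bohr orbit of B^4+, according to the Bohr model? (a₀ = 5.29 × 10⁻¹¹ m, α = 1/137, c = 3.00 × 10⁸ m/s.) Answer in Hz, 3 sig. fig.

7.63 × 10¹⁴ Hz

r = n²a₀/Z = 3.81 × 10⁻¹⁰ m, v = Zαc/n = 1.82 × 10⁶ m/s
f = v/(2πr) = 7.63 × 10¹⁴ Hz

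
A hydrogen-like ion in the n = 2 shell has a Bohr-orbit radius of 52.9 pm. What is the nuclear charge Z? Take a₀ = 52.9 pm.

4

r_n = n²a₀/Z ⇒ Z = n²a₀/r = 2² × 52.9 / 52.9 ≈ 4.00
Z = 4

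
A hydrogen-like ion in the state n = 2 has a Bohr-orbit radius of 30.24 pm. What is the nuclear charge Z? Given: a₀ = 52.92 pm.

r_n = n²a₀/Z ⇒ Z = n²a₀/r = 2² × 52.92 / 30.24 ≈ 7.00
Z = 7

7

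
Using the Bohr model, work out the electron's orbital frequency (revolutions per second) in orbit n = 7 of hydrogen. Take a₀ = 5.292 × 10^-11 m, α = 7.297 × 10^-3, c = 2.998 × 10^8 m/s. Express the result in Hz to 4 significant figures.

r = n²a₀/Z = 2.593 × 10^-9 m, v = Zαc/n = 3.125 × 10^5 m/s
f = v/(2πr) = 1.918 × 10^13 Hz

1.918 × 10^13 Hz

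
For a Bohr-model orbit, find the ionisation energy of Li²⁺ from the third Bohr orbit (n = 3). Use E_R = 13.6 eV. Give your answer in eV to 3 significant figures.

E_n = −E_R·Z²/n² = −13.6 × 3²/3² eV = -13.6 eV
Ionisation energy = −E_n = 13.6 eV

13.6 eV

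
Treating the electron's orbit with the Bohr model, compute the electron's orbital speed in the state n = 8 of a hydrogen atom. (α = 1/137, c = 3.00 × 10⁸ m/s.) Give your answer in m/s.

v_n = Zαc/n = 1 × 0.00730 × 3.00 × 10⁸ / 8
    = 2.74 × 10⁵ m/s

2.74 × 10⁵ m/s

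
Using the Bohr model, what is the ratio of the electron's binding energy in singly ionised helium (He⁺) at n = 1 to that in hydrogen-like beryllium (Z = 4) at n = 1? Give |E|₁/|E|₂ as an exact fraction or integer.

1/4

|E| ∝ Z^2 · n^-2
|E|₁/|E|₂ = (2/4)^2 · (1/1)^-2 = 1/4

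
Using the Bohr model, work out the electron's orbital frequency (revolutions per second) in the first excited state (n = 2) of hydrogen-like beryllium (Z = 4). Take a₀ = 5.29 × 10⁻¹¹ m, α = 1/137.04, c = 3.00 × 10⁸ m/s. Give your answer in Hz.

1.32 × 10¹⁶ Hz

r = n²a₀/Z = 5.29 × 10⁻¹¹ m, v = Zαc/n = 4.38 × 10⁶ m/s
f = v/(2πr) = 1.32 × 10¹⁶ Hz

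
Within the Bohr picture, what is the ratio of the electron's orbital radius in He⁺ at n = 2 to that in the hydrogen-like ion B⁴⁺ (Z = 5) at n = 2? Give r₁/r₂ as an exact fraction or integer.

r ∝ Z^-1 · n^2
r₁/r₂ = (2/5)^-1 · (2/2)^2 = 5/2

5/2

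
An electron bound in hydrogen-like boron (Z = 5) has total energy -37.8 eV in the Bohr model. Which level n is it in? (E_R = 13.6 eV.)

3

E_n = −E_R Z²/n² ⇒ n² = E_R Z²/(−E_n) = 13.6 × 5² / 37.8 ≈ 8.99
n = 3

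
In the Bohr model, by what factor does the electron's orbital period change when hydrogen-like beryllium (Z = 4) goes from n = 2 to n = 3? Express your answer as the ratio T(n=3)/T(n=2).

27/8

T ∝ Z^-2 · n^3; with Z fixed, T ∝ n^3.
T(n=3)/T(n=2) = (3/2)^3 = 27/8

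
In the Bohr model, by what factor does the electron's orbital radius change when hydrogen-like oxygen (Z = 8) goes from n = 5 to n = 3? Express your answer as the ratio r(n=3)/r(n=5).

9/25

r ∝ Z^-1 · n^2; with Z fixed, r ∝ n^2.
r(n=3)/r(n=5) = (3/5)^2 = 9/25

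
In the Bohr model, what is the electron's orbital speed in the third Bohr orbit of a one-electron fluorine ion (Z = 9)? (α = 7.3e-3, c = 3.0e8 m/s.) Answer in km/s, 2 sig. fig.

6600 km/s

v_n = Zαc/n = 9 × 0.0073 × 3.0e8 / 3
    = 6600 km/s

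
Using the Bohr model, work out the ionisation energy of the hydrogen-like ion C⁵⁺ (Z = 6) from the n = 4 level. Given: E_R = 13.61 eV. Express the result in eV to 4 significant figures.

E_n = −E_R·Z²/n² = −13.61 × 6²/4² eV = -30.62 eV
Ionisation energy = −E_n = 30.62 eV

30.62 eV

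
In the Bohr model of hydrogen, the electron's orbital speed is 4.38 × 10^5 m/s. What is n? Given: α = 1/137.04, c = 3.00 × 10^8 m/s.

v_n = Zαc/n ⇒ n = Zαc/v = 1 × 0.00730 × 3.00 × 10^8 / 4.38 × 10^5 ≈ 5.00
n = 5

5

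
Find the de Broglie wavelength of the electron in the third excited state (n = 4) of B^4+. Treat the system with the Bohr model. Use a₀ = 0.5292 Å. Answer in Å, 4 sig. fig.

2.660 Å

The Bohr quantisation condition is nλ = 2πr_n.
r_n = n²a₀/Z = 1.693 Å
λ = 2πr_n/n = 2π·1.693/4 = 2.660 Å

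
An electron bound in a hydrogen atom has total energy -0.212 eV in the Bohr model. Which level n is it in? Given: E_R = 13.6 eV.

8

E_n = −E_R Z²/n² ⇒ n² = E_R Z²/(−E_n) = 13.6 × 1² / 0.212 ≈ 64.15
n = 8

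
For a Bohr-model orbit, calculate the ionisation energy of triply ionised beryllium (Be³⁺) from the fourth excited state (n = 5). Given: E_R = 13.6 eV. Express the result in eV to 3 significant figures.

8.70 eV

E_n = −E_R·Z²/n² = −13.6 × 4²/5² eV = -8.70 eV
Ionisation energy = −E_n = 8.70 eV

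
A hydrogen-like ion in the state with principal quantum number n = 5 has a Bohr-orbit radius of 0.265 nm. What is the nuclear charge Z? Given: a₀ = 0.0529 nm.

5

r_n = n²a₀/Z ⇒ Z = n²a₀/r = 5² × 0.0529 / 0.265 ≈ 4.99
Z = 5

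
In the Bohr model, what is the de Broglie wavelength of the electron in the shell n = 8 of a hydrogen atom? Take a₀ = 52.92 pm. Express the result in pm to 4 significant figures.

2660 pm

The Bohr quantisation condition is nλ = 2πr_n.
r_n = n²a₀/Z = 3387 pm
λ = 2πr_n/n = 2π·3387/8 = 2660 pm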